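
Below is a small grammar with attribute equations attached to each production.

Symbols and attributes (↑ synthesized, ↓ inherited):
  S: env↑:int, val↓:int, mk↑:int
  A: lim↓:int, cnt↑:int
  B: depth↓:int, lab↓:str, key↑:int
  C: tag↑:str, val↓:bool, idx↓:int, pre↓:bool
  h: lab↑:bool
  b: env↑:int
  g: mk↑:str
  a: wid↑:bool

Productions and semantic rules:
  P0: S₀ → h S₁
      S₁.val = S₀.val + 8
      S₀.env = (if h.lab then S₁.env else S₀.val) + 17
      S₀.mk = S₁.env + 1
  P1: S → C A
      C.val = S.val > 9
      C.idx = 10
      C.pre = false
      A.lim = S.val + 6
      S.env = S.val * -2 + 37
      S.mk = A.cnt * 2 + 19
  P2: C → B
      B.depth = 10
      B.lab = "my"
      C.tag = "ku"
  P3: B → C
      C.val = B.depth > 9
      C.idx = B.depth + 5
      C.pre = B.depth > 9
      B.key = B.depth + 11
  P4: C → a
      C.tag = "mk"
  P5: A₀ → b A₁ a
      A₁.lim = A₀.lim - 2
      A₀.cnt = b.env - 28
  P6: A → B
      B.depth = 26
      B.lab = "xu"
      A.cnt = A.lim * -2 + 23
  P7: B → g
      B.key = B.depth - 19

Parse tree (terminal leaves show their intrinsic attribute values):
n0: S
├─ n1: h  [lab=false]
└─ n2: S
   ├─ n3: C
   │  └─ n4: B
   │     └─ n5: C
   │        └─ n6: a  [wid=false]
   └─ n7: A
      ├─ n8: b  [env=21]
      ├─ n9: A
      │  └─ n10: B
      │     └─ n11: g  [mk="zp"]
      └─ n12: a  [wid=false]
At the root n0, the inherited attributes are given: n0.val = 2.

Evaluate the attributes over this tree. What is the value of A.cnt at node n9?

-5

1. n0.val = 2  [given at root]
2. n1.lab = false  [terminal]
3. n2.val = 10  [S₀.val + 8]
4. n3.val = true  [S.val > 9]
5. n3.idx = 10  [10]
6. n3.pre = false  [false]
7. n4.depth = 10  [10]
8. n4.lab = "my"  ["my"]
9. n5.val = true  [B.depth > 9]
10. n5.idx = 15  [B.depth + 5]
11. n5.pre = true  [B.depth > 9]
12. n6.wid = false  [terminal]
13. n5.tag = "mk"  ["mk"]
14. n4.key = 21  [B.depth + 11]
15. n3.tag = "ku"  ["ku"]
16. n7.lim = 16  [S.val + 6]
17. n8.env = 21  [terminal]
18. n9.lim = 14  [A₀.lim - 2]
19. n10.depth = 26  [26]
20. n10.lab = "xu"  ["xu"]
21. n11.mk = "zp"  [terminal]
22. n10.key = 7  [B.depth - 19]
23. n9.cnt = -5  [A.lim * -2 + 23]
24. n12.wid = false  [terminal]
25. n7.cnt = -7  [b.env - 28]
26. n2.env = 17  [S.val * -2 + 37]
27. n2.mk = 5  [A.cnt * 2 + 19]
28. n0.env = 19  [(if h.lab then S₁.env else S₀.val) + 17]
29. n0.mk = 18  [S₁.env + 1]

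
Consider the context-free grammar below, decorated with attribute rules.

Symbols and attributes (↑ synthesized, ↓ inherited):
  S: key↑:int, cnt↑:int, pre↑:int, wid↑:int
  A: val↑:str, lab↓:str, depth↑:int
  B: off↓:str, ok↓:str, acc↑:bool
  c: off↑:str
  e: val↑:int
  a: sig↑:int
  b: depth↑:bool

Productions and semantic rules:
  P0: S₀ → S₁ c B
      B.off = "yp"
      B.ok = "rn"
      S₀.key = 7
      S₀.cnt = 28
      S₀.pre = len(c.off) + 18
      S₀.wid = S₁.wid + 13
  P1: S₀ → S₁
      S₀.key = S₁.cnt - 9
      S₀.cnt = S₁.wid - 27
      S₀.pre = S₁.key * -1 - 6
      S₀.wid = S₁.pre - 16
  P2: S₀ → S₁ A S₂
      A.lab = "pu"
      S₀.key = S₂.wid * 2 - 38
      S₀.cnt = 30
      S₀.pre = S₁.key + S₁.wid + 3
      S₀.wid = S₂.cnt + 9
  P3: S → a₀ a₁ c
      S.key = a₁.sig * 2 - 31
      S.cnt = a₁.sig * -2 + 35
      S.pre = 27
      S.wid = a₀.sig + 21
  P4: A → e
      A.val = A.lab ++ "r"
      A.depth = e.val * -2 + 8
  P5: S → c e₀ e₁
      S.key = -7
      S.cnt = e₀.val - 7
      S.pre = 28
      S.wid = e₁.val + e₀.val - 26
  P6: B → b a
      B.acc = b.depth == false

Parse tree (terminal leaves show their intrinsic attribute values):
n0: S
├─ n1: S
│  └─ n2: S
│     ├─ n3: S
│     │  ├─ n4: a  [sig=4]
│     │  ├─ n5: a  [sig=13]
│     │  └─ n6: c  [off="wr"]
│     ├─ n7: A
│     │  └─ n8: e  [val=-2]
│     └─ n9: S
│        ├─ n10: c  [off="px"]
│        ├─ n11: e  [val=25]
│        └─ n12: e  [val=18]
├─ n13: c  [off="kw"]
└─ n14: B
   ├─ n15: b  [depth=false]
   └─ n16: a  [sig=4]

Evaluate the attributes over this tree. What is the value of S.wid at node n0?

1. n4.sig = 4  [terminal]
2. n5.sig = 13  [terminal]
3. n6.off = "wr"  [terminal]
4. n3.key = -5  [a₁.sig * 2 - 31]
5. n3.cnt = 9  [a₁.sig * -2 + 35]
6. n3.pre = 27  [27]
7. n3.wid = 25  [a₀.sig + 21]
8. n7.lab = "pu"  ["pu"]
9. n8.val = -2  [terminal]
10. n7.val = "pur"  [A.lab ++ "r"]
11. n7.depth = 12  [e.val * -2 + 8]
12. n10.off = "px"  [terminal]
13. n11.val = 25  [terminal]
14. n12.val = 18  [terminal]
15. n9.key = -7  [-7]
16. n9.cnt = 18  [e₀.val - 7]
17. n9.pre = 28  [28]
18. n9.wid = 17  [e₁.val + e₀.val - 26]
19. n2.key = -4  [S₂.wid * 2 - 38]
20. n2.cnt = 30  [30]
21. n2.pre = 23  [S₁.key + S₁.wid + 3]
22. n2.wid = 27  [S₂.cnt + 9]
23. n1.key = 21  [S₁.cnt - 9]
24. n1.cnt = 0  [S₁.wid - 27]
25. n1.pre = -2  [S₁.key * -1 - 6]
26. n1.wid = 7  [S₁.pre - 16]
27. n13.off = "kw"  [terminal]
28. n14.off = "yp"  ["yp"]
29. n14.ok = "rn"  ["rn"]
30. n15.depth = false  [terminal]
31. n16.sig = 4  [terminal]
32. n14.acc = true  [b.depth == false]
33. n0.key = 7  [7]
34. n0.cnt = 28  [28]
35. n0.pre = 20  [len(c.off) + 18]
36. n0.wid = 20  [S₁.wid + 13]

20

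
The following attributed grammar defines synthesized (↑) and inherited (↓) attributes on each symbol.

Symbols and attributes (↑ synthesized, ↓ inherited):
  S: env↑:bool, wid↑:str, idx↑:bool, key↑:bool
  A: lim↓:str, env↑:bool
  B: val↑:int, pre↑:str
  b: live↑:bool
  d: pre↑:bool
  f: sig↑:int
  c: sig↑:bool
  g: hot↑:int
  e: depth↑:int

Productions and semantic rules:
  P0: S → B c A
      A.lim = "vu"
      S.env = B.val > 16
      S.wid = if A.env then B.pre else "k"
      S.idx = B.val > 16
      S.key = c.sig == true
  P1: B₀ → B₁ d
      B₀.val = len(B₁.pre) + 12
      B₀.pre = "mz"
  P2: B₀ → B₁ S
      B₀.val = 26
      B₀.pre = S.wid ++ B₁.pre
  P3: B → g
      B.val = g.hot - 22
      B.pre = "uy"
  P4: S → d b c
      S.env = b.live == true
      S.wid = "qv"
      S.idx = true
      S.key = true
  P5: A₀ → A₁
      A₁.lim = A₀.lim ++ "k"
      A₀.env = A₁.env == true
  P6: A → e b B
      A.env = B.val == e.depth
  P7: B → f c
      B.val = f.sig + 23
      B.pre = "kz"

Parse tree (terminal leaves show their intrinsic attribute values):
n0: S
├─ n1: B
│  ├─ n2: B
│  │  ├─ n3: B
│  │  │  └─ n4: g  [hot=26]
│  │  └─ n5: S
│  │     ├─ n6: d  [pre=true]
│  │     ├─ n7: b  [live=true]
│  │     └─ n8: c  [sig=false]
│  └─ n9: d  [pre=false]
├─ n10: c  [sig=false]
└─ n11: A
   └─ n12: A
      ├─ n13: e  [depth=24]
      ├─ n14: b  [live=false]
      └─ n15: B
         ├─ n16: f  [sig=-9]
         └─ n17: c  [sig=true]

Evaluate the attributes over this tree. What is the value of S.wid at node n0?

1. n4.hot = 26  [terminal]
2. n3.val = 4  [g.hot - 22]
3. n3.pre = "uy"  ["uy"]
4. n6.pre = true  [terminal]
5. n7.live = true  [terminal]
6. n8.sig = false  [terminal]
7. n5.env = true  [b.live == true]
8. n5.wid = "qv"  ["qv"]
9. n5.idx = true  [true]
10. n5.key = true  [true]
11. n2.val = 26  [26]
12. n2.pre = "qvuy"  [S.wid ++ B₁.pre]
13. n9.pre = false  [terminal]
14. n1.val = 16  [len(B₁.pre) + 12]
15. n1.pre = "mz"  ["mz"]
16. n10.sig = false  [terminal]
17. n11.lim = "vu"  ["vu"]
18. n12.lim = "vuk"  [A₀.lim ++ "k"]
19. n13.depth = 24  [terminal]
20. n14.live = false  [terminal]
21. n16.sig = -9  [terminal]
22. n17.sig = true  [terminal]
23. n15.val = 14  [f.sig + 23]
24. n15.pre = "kz"  ["kz"]
25. n12.env = false  [B.val == e.depth]
26. n11.env = false  [A₁.env == true]
27. n0.env = false  [B.val > 16]
28. n0.wid = "k"  [if A.env then B.pre else "k"]
29. n0.idx = false  [B.val > 16]
30. n0.key = false  [c.sig == true]

"k"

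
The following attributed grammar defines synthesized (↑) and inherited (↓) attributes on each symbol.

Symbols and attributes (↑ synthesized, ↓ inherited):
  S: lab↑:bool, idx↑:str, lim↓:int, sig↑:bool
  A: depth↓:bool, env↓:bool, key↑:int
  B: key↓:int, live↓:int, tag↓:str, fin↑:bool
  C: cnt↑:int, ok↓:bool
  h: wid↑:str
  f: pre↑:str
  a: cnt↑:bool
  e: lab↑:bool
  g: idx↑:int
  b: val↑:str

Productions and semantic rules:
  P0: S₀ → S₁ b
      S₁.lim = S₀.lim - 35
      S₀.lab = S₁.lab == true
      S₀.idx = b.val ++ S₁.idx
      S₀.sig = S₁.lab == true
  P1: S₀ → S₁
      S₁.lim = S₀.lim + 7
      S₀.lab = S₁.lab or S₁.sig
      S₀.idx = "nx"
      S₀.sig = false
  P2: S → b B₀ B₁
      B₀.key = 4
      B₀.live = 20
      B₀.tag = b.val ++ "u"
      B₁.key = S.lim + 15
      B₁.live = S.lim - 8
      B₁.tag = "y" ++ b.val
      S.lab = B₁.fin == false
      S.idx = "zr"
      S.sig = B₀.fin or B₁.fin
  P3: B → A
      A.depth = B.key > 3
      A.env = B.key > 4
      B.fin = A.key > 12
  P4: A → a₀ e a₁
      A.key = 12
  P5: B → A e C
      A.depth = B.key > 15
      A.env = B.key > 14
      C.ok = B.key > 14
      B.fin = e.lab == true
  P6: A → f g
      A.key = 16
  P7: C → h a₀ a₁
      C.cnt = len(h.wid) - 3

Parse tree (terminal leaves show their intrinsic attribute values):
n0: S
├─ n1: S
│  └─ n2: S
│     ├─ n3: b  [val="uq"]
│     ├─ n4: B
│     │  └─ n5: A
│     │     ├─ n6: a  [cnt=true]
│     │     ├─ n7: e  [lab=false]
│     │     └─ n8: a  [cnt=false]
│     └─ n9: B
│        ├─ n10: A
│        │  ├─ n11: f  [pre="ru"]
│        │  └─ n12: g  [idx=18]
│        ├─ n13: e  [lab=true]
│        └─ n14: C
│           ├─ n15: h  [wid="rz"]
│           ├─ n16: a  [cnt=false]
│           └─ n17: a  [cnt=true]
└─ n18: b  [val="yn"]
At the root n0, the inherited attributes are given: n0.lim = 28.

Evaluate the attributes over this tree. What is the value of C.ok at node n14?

1. n0.lim = 28  [given at root]
2. n1.lim = -7  [S₀.lim - 35]
3. n2.lim = 0  [S₀.lim + 7]
4. n3.val = "uq"  [terminal]
5. n4.key = 4  [4]
6. n4.live = 20  [20]
7. n4.tag = "uqu"  [b.val ++ "u"]
8. n5.depth = true  [B.key > 3]
9. n5.env = false  [B.key > 4]
10. n6.cnt = true  [terminal]
11. n7.lab = false  [terminal]
12. n8.cnt = false  [terminal]
13. n5.key = 12  [12]
14. n4.fin = false  [A.key > 12]
15. n9.key = 15  [S.lim + 15]
16. n9.live = -8  [S.lim - 8]
17. n9.tag = "yuq"  ["y" ++ b.val]
18. n10.depth = false  [B.key > 15]
19. n10.env = true  [B.key > 14]
20. n11.pre = "ru"  [terminal]
21. n12.idx = 18  [terminal]
22. n10.key = 16  [16]
23. n13.lab = true  [terminal]
24. n14.ok = true  [B.key > 14]
25. n15.wid = "rz"  [terminal]
26. n16.cnt = false  [terminal]
27. n17.cnt = true  [terminal]
28. n14.cnt = -1  [len(h.wid) - 3]
29. n9.fin = true  [e.lab == true]
30. n2.lab = false  [B₁.fin == false]
31. n2.idx = "zr"  ["zr"]
32. n2.sig = true  [B₀.fin or B₁.fin]
33. n1.lab = true  [S₁.lab or S₁.sig]
34. n1.idx = "nx"  ["nx"]
35. n1.sig = false  [false]
36. n18.val = "yn"  [terminal]
37. n0.lab = true  [S₁.lab == true]
38. n0.idx = "ynnx"  [b.val ++ S₁.idx]
39. n0.sig = true  [S₁.lab == true]

true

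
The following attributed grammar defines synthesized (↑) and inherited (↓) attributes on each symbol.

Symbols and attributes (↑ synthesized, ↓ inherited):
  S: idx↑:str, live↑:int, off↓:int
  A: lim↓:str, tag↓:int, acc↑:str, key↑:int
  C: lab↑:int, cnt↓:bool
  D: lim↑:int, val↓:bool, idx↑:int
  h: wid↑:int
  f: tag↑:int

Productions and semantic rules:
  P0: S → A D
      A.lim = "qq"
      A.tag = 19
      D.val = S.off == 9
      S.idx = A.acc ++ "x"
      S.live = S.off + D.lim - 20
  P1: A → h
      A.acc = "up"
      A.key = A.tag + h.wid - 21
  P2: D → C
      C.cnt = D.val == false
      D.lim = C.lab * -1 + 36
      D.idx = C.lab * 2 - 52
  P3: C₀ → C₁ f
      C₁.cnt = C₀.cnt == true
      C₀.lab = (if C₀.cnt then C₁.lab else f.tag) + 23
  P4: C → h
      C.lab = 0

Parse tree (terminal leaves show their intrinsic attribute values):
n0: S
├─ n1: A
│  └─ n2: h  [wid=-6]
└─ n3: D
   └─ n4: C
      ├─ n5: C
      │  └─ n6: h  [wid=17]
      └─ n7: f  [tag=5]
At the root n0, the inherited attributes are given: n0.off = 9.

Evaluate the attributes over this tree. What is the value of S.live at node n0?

-3

1. n0.off = 9  [given at root]
2. n1.lim = "qq"  ["qq"]
3. n1.tag = 19  [19]
4. n2.wid = -6  [terminal]
5. n1.acc = "up"  ["up"]
6. n1.key = -8  [A.tag + h.wid - 21]
7. n3.val = true  [S.off == 9]
8. n4.cnt = false  [D.val == false]
9. n5.cnt = false  [C₀.cnt == true]
10. n6.wid = 17  [terminal]
11. n5.lab = 0  [0]
12. n7.tag = 5  [terminal]
13. n4.lab = 28  [(if C₀.cnt then C₁.lab else f.tag) + 23]
14. n3.lim = 8  [C.lab * -1 + 36]
15. n3.idx = 4  [C.lab * 2 - 52]
16. n0.idx = "upx"  [A.acc ++ "x"]
17. n0.live = -3  [S.off + D.lim - 20]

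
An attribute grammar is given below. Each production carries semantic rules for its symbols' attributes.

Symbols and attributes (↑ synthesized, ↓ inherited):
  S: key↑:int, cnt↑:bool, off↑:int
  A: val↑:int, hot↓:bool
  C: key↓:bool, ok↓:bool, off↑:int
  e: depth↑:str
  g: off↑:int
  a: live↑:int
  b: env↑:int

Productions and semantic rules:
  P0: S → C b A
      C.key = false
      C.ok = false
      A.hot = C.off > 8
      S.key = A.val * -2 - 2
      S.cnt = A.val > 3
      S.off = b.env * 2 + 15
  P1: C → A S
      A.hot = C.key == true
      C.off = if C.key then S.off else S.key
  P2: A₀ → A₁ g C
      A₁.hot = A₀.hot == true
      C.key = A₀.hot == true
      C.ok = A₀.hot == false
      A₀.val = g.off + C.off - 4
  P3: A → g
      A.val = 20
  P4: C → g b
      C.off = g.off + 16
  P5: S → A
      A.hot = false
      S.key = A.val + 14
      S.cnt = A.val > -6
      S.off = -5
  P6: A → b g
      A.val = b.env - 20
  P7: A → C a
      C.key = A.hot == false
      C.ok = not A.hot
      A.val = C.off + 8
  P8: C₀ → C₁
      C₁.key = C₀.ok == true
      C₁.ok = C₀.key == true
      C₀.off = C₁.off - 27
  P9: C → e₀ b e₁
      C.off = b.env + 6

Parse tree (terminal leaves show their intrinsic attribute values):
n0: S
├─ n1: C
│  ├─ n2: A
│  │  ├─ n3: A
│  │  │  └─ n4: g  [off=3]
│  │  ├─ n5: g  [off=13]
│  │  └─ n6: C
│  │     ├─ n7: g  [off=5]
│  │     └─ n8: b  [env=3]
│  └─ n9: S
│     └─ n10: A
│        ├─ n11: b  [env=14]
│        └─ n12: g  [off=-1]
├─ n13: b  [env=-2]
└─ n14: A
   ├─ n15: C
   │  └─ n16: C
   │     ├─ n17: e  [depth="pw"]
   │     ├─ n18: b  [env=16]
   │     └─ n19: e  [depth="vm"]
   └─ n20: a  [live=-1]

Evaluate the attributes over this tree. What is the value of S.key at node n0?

1. n1.key = false  [false]
2. n1.ok = false  [false]
3. n2.hot = false  [C.key == true]
4. n3.hot = false  [A₀.hot == true]
5. n4.off = 3  [terminal]
6. n3.val = 20  [20]
7. n5.off = 13  [terminal]
8. n6.key = false  [A₀.hot == true]
9. n6.ok = true  [A₀.hot == false]
10. n7.off = 5  [terminal]
11. n8.env = 3  [terminal]
12. n6.off = 21  [g.off + 16]
13. n2.val = 30  [g.off + C.off - 4]
14. n10.hot = false  [false]
15. n11.env = 14  [terminal]
16. n12.off = -1  [terminal]
17. n10.val = -6  [b.env - 20]
18. n9.key = 8  [A.val + 14]
19. n9.cnt = false  [A.val > -6]
20. n9.off = -5  [-5]
21. n1.off = 8  [if C.key then S.off else S.key]
22. n13.env = -2  [terminal]
23. n14.hot = false  [C.off > 8]
24. n15.key = true  [A.hot == false]
25. n15.ok = true  [not A.hot]
26. n16.key = true  [C₀.ok == true]
27. n16.ok = true  [C₀.key == true]
28. n17.depth = "pw"  [terminal]
29. n18.env = 16  [terminal]
30. n19.depth = "vm"  [terminal]
31. n16.off = 22  [b.env + 6]
32. n15.off = -5  [C₁.off - 27]
33. n20.live = -1  [terminal]
34. n14.val = 3  [C.off + 8]
35. n0.key = -8  [A.val * -2 - 2]
36. n0.cnt = false  [A.val > 3]
37. n0.off = 11  [b.env * 2 + 15]

-8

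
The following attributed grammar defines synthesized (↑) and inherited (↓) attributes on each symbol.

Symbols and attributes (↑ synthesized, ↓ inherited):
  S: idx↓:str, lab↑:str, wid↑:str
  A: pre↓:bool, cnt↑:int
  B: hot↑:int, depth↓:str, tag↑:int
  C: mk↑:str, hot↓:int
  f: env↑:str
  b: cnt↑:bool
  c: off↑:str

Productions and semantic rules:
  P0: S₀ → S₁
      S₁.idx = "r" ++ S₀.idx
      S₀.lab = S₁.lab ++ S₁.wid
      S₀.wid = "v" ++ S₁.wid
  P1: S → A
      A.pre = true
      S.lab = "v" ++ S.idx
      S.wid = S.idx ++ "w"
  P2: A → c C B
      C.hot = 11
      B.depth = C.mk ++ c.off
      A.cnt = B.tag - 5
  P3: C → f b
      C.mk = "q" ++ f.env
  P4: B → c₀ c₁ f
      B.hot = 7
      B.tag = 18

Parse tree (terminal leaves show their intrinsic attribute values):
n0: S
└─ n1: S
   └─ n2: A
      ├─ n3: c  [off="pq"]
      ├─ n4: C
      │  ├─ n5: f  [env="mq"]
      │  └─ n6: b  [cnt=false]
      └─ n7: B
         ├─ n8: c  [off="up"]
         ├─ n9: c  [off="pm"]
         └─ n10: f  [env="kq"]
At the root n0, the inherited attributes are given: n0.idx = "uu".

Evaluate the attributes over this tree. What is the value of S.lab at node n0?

1. n0.idx = "uu"  [given at root]
2. n1.idx = "ruu"  ["r" ++ S₀.idx]
3. n2.pre = true  [true]
4. n3.off = "pq"  [terminal]
5. n4.hot = 11  [11]
6. n5.env = "mq"  [terminal]
7. n6.cnt = false  [terminal]
8. n4.mk = "qmq"  ["q" ++ f.env]
9. n7.depth = "qmqpq"  [C.mk ++ c.off]
10. n8.off = "up"  [terminal]
11. n9.off = "pm"  [terminal]
12. n10.env = "kq"  [terminal]
13. n7.hot = 7  [7]
14. n7.tag = 18  [18]
15. n2.cnt = 13  [B.tag - 5]
16. n1.lab = "vruu"  ["v" ++ S.idx]
17. n1.wid = "ruuw"  [S.idx ++ "w"]
18. n0.lab = "vruuruuw"  [S₁.lab ++ S₁.wid]
19. n0.wid = "vruuw"  ["v" ++ S₁.wid]

"vruuruuw"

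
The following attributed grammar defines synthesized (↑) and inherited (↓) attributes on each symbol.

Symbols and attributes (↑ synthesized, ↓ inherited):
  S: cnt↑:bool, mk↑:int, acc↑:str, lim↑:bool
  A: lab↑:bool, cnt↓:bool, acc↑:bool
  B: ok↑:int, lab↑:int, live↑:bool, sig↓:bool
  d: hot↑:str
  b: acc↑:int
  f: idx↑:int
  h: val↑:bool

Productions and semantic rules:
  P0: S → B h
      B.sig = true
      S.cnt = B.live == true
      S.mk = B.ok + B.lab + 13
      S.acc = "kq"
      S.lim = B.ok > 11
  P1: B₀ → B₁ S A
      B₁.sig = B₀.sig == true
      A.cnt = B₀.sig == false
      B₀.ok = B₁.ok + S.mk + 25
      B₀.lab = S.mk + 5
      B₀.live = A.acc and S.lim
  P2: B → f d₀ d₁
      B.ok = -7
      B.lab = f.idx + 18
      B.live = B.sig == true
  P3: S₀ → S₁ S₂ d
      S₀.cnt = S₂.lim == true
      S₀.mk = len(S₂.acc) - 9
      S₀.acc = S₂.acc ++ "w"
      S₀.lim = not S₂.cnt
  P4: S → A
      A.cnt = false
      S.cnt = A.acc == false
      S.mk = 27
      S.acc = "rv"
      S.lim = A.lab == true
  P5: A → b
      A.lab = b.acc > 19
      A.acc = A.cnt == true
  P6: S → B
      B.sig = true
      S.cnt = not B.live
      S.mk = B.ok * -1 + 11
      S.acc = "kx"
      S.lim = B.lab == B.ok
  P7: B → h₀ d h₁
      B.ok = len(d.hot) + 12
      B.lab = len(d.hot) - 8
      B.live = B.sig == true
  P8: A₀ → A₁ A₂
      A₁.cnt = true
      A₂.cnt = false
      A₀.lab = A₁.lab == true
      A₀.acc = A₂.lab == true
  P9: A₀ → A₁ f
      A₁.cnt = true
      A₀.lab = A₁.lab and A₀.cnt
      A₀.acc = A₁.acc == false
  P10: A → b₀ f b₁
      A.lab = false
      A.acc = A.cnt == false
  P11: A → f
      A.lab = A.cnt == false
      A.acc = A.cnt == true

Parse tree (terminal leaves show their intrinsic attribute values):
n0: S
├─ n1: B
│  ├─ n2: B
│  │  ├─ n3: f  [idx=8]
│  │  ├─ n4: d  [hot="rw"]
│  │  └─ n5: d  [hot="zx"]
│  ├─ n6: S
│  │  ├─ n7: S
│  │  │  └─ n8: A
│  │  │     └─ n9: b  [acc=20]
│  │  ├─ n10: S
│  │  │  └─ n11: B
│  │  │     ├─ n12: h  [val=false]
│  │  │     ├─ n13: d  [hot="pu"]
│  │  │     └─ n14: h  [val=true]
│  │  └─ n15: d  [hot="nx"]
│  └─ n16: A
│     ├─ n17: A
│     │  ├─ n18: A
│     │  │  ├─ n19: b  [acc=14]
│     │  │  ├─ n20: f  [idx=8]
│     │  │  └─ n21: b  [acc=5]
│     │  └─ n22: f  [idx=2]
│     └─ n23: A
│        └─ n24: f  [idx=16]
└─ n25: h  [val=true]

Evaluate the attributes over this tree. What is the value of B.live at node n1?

1. n1.sig = true  [true]
2. n2.sig = true  [B₀.sig == true]
3. n3.idx = 8  [terminal]
4. n4.hot = "rw"  [terminal]
5. n5.hot = "zx"  [terminal]
6. n2.ok = -7  [-7]
7. n2.lab = 26  [f.idx + 18]
8. n2.live = true  [B.sig == true]
9. n8.cnt = false  [false]
10. n9.acc = 20  [terminal]
11. n8.lab = true  [b.acc > 19]
12. n8.acc = false  [A.cnt == true]
13. n7.cnt = true  [A.acc == false]
14. n7.mk = 27  [27]
15. n7.acc = "rv"  ["rv"]
16. n7.lim = true  [A.lab == true]
17. n11.sig = true  [true]
18. n12.val = false  [terminal]
19. n13.hot = "pu"  [terminal]
20. n14.val = true  [terminal]
21. n11.ok = 14  [len(d.hot) + 12]
22. n11.lab = -6  [len(d.hot) - 8]
23. n11.live = true  [B.sig == true]
24. n10.cnt = false  [not B.live]
25. n10.mk = -3  [B.ok * -1 + 11]
26. n10.acc = "kx"  ["kx"]
27. n10.lim = false  [B.lab == B.ok]
28. n15.hot = "nx"  [terminal]
29. n6.cnt = false  [S₂.lim == true]
30. n6.mk = -7  [len(S₂.acc) - 9]
31. n6.acc = "kxw"  [S₂.acc ++ "w"]
32. n6.lim = true  [not S₂.cnt]
33. n16.cnt = false  [B₀.sig == false]
34. n17.cnt = true  [true]
35. n18.cnt = true  [true]
36. n19.acc = 14  [terminal]
37. n20.idx = 8  [terminal]
38. n21.acc = 5  [terminal]
39. n18.lab = false  [false]
40. n18.acc = false  [A.cnt == false]
41. n22.idx = 2  [terminal]
42. n17.lab = false  [A₁.lab and A₀.cnt]
43. n17.acc = true  [A₁.acc == false]
44. n23.cnt = false  [false]
45. n24.idx = 16  [terminal]
46. n23.lab = true  [A.cnt == false]
47. n23.acc = false  [A.cnt == true]
48. n16.lab = false  [A₁.lab == true]
49. n16.acc = true  [A₂.lab == true]
50. n1.ok = 11  [B₁.ok + S.mk + 25]
51. n1.lab = -2  [S.mk + 5]
52. n1.live = true  [A.acc and S.lim]
53. n25.val = true  [terminal]
54. n0.cnt = true  [B.live == true]
55. n0.mk = 22  [B.ok + B.lab + 13]
56. n0.acc = "kq"  ["kq"]
57. n0.lim = false  [B.ok > 11]

true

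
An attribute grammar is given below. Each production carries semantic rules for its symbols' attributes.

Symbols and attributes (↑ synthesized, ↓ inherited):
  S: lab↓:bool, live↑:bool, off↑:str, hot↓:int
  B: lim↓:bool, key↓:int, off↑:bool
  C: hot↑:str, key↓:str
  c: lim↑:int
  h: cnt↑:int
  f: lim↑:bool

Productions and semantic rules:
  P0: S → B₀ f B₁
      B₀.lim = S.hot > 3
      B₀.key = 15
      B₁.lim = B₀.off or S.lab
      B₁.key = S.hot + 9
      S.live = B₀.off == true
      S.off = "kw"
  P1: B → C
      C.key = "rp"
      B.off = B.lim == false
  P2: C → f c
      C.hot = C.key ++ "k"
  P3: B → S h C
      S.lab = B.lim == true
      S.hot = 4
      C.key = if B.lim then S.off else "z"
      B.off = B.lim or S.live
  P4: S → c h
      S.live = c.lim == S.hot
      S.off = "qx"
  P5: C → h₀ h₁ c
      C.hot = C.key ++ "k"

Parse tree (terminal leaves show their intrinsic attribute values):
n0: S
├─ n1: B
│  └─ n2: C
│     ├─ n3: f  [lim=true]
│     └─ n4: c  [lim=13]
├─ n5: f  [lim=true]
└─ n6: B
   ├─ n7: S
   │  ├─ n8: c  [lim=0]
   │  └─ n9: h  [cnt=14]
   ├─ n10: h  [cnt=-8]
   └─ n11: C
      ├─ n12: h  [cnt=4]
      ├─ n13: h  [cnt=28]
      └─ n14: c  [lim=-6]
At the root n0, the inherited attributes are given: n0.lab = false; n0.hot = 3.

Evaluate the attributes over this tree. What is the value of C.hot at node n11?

1. n0.lab = false  [given at root]
2. n0.hot = 3  [given at root]
3. n1.lim = false  [S.hot > 3]
4. n1.key = 15  [15]
5. n2.key = "rp"  ["rp"]
6. n3.lim = true  [terminal]
7. n4.lim = 13  [terminal]
8. n2.hot = "rpk"  [C.key ++ "k"]
9. n1.off = true  [B.lim == false]
10. n5.lim = true  [terminal]
11. n6.lim = true  [B₀.off or S.lab]
12. n6.key = 12  [S.hot + 9]
13. n7.lab = true  [B.lim == true]
14. n7.hot = 4  [4]
15. n8.lim = 0  [terminal]
16. n9.cnt = 14  [terminal]
17. n7.live = false  [c.lim == S.hot]
18. n7.off = "qx"  ["qx"]
19. n10.cnt = -8  [terminal]
20. n11.key = "qx"  [if B.lim then S.off else "z"]
21. n12.cnt = 4  [terminal]
22. n13.cnt = 28  [terminal]
23. n14.lim = -6  [terminal]
24. n11.hot = "qxk"  [C.key ++ "k"]
25. n6.off = true  [B.lim or S.live]
26. n0.live = true  [B₀.off == true]
27. n0.off = "kw"  ["kw"]

"qxk"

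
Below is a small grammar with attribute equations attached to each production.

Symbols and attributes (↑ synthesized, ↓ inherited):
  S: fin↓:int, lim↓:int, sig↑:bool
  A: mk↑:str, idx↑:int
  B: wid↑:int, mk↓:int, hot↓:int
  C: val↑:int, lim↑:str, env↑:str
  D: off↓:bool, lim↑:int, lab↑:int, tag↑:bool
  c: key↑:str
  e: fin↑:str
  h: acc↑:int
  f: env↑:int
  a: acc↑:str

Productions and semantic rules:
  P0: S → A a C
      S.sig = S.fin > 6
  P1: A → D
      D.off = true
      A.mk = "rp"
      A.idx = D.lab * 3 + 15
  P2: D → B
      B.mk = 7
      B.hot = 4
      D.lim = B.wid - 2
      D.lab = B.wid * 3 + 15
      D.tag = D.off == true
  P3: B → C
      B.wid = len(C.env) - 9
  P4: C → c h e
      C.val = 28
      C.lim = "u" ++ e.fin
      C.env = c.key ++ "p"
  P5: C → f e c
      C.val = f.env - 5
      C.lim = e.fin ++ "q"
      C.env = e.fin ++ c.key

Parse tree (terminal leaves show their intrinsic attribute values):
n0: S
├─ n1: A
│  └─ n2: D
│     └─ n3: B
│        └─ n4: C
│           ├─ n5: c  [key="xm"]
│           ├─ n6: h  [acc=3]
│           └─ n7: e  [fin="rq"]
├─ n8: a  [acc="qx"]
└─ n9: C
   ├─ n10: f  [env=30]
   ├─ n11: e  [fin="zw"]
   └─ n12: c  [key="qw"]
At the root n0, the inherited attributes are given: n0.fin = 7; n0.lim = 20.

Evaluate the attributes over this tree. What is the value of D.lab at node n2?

1. n0.fin = 7  [given at root]
2. n0.lim = 20  [given at root]
3. n2.off = true  [true]
4. n3.mk = 7  [7]
5. n3.hot = 4  [4]
6. n5.key = "xm"  [terminal]
7. n6.acc = 3  [terminal]
8. n7.fin = "rq"  [terminal]
9. n4.val = 28  [28]
10. n4.lim = "urq"  ["u" ++ e.fin]
11. n4.env = "xmp"  [c.key ++ "p"]
12. n3.wid = -6  [len(C.env) - 9]
13. n2.lim = -8  [B.wid - 2]
14. n2.lab = -3  [B.wid * 3 + 15]
15. n2.tag = true  [D.off == true]
16. n1.mk = "rp"  ["rp"]
17. n1.idx = 6  [D.lab * 3 + 15]
18. n8.acc = "qx"  [terminal]
19. n10.env = 30  [terminal]
20. n11.fin = "zw"  [terminal]
21. n12.key = "qw"  [terminal]
22. n9.val = 25  [f.env - 5]
23. n9.lim = "zwq"  [e.fin ++ "q"]
24. n9.env = "zwqw"  [e.fin ++ c.key]
25. n0.sig = true  [S.fin > 6]

-3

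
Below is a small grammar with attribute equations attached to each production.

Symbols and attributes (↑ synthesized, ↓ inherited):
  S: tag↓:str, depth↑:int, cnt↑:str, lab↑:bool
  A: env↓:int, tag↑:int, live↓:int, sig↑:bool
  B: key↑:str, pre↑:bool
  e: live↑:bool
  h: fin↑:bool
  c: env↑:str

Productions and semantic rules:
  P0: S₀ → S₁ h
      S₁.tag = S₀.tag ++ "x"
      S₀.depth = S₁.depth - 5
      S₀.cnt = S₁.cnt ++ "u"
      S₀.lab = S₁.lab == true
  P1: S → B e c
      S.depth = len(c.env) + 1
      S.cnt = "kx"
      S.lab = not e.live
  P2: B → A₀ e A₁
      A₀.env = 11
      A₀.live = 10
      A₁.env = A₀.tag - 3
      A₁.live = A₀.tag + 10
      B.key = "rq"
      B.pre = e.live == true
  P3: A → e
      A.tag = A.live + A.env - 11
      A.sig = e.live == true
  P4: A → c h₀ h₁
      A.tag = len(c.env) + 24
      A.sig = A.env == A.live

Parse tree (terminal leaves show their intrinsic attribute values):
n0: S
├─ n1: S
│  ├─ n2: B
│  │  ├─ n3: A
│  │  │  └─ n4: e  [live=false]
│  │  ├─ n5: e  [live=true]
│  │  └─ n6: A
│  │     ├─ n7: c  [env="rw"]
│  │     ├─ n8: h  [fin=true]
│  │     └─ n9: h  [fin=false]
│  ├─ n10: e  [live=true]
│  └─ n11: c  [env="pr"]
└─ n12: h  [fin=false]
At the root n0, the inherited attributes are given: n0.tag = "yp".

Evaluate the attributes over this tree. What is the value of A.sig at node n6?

1. n0.tag = "yp"  [given at root]
2. n1.tag = "ypx"  [S₀.tag ++ "x"]
3. n3.env = 11  [11]
4. n3.live = 10  [10]
5. n4.live = false  [terminal]
6. n3.tag = 10  [A.live + A.env - 11]
7. n3.sig = false  [e.live == true]
8. n5.live = true  [terminal]
9. n6.env = 7  [A₀.tag - 3]
10. n6.live = 20  [A₀.tag + 10]
11. n7.env = "rw"  [terminal]
12. n8.fin = true  [terminal]
13. n9.fin = false  [terminal]
14. n6.tag = 26  [len(c.env) + 24]
15. n6.sig = false  [A.env == A.live]
16. n2.key = "rq"  ["rq"]
17. n2.pre = true  [e.live == true]
18. n10.live = true  [terminal]
19. n11.env = "pr"  [terminal]
20. n1.depth = 3  [len(c.env) + 1]
21. n1.cnt = "kx"  ["kx"]
22. n1.lab = false  [not e.live]
23. n12.fin = false  [terminal]
24. n0.depth = -2  [S₁.depth - 5]
25. n0.cnt = "kxu"  [S₁.cnt ++ "u"]
26. n0.lab = false  [S₁.lab == true]

false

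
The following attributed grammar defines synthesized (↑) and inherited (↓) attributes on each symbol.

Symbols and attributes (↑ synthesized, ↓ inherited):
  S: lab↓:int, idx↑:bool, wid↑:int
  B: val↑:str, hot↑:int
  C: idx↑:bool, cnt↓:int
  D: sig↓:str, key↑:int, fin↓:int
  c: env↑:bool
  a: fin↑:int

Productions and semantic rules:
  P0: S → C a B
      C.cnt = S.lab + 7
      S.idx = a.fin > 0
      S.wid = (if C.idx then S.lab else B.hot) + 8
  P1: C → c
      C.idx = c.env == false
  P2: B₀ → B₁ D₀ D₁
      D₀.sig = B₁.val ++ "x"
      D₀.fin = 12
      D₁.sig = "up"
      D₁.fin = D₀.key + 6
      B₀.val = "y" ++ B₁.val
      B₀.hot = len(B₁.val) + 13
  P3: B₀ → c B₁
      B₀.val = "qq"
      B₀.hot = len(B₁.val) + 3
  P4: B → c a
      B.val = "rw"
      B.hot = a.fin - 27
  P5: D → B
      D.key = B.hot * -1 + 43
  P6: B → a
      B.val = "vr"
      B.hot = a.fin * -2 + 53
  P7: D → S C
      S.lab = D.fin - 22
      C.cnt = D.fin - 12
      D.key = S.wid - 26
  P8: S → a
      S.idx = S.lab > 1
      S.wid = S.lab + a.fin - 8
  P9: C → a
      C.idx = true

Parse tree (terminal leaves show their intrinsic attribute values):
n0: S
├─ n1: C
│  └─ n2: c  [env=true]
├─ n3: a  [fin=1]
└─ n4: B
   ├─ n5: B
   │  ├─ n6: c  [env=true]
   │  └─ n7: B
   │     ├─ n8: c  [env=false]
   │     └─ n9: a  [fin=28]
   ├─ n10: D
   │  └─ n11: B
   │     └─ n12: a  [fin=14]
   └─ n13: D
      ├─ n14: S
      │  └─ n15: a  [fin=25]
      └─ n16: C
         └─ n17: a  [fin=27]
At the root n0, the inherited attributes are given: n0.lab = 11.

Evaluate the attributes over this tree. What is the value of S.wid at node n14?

19

1. n0.lab = 11  [given at root]
2. n1.cnt = 18  [S.lab + 7]
3. n2.env = true  [terminal]
4. n1.idx = false  [c.env == false]
5. n3.fin = 1  [terminal]
6. n6.env = true  [terminal]
7. n8.env = false  [terminal]
8. n9.fin = 28  [terminal]
9. n7.val = "rw"  ["rw"]
10. n7.hot = 1  [a.fin - 27]
11. n5.val = "qq"  ["qq"]
12. n5.hot = 5  [len(B₁.val) + 3]
13. n10.sig = "qqx"  [B₁.val ++ "x"]
14. n10.fin = 12  [12]
15. n12.fin = 14  [terminal]
16. n11.val = "vr"  ["vr"]
17. n11.hot = 25  [a.fin * -2 + 53]
18. n10.key = 18  [B.hot * -1 + 43]
19. n13.sig = "up"  ["up"]
20. n13.fin = 24  [D₀.key + 6]
21. n14.lab = 2  [D.fin - 22]
22. n15.fin = 25  [terminal]
23. n14.idx = true  [S.lab > 1]
24. n14.wid = 19  [S.lab + a.fin - 8]
25. n16.cnt = 12  [D.fin - 12]
26. n17.fin = 27  [terminal]
27. n16.idx = true  [true]
28. n13.key = -7  [S.wid - 26]
29. n4.val = "yqq"  ["y" ++ B₁.val]
30. n4.hot = 15  [len(B₁.val) + 13]
31. n0.idx = true  [a.fin > 0]
32. n0.wid = 23  [(if C.idx then S.lab else B.hot) + 8]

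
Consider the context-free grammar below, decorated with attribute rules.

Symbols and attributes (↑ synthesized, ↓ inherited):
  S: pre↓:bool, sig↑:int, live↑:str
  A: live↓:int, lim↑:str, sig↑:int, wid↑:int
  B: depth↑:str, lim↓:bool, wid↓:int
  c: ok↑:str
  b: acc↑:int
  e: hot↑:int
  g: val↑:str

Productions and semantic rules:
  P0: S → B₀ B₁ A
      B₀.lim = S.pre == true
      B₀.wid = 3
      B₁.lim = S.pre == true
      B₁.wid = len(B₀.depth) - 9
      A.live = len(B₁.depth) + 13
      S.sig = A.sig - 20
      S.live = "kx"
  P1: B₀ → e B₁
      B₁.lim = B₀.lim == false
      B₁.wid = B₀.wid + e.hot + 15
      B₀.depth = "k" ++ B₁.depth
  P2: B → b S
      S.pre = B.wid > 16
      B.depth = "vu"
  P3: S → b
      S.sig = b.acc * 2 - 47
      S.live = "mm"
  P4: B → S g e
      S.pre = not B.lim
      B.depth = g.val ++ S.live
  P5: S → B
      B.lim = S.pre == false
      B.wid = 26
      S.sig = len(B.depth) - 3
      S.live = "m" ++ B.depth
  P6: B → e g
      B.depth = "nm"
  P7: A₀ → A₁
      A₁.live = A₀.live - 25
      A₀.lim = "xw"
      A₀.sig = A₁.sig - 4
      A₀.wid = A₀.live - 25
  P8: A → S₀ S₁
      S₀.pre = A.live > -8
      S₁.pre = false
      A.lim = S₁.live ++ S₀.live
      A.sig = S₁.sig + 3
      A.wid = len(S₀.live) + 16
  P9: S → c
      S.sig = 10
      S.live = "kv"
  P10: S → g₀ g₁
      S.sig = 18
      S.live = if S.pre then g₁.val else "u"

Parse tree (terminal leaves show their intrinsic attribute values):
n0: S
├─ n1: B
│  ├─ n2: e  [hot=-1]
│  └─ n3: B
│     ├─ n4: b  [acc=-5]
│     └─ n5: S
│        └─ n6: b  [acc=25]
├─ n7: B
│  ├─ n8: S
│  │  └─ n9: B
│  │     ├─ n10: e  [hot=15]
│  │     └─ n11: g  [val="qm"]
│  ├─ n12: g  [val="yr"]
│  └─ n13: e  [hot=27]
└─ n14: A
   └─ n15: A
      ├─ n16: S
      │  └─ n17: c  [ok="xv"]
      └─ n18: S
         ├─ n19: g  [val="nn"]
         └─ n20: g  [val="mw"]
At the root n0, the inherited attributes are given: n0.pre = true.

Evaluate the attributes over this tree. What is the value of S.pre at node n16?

1. n0.pre = true  [given at root]
2. n1.lim = true  [S.pre == true]
3. n1.wid = 3  [3]
4. n2.hot = -1  [terminal]
5. n3.lim = false  [B₀.lim == false]
6. n3.wid = 17  [B₀.wid + e.hot + 15]
7. n4.acc = -5  [terminal]
8. n5.pre = true  [B.wid > 16]
9. n6.acc = 25  [terminal]
10. n5.sig = 3  [b.acc * 2 - 47]
11. n5.live = "mm"  ["mm"]
12. n3.depth = "vu"  ["vu"]
13. n1.depth = "kvu"  ["k" ++ B₁.depth]
14. n7.lim = true  [S.pre == true]
15. n7.wid = -6  [len(B₀.depth) - 9]
16. n8.pre = false  [not B.lim]
17. n9.lim = true  [S.pre == false]
18. n9.wid = 26  [26]
19. n10.hot = 15  [terminal]
20. n11.val = "qm"  [terminal]
21. n9.depth = "nm"  ["nm"]
22. n8.sig = -1  [len(B.depth) - 3]
23. n8.live = "mnm"  ["m" ++ B.depth]
24. n12.val = "yr"  [terminal]
25. n13.hot = 27  [terminal]
26. n7.depth = "yrmnm"  [g.val ++ S.live]
27. n14.live = 18  [len(B₁.depth) + 13]
28. n15.live = -7  [A₀.live - 25]
29. n16.pre = true  [A.live > -8]
30. n17.ok = "xv"  [terminal]
31. n16.sig = 10  [10]
32. n16.live = "kv"  ["kv"]
33. n18.pre = false  [false]
34. n19.val = "nn"  [terminal]
35. n20.val = "mw"  [terminal]
36. n18.sig = 18  [18]
37. n18.live = "u"  [if S.pre then g₁.val else "u"]
38. n15.lim = "ukv"  [S₁.live ++ S₀.live]
39. n15.sig = 21  [S₁.sig + 3]
40. n15.wid = 18  [len(S₀.live) + 16]
41. n14.lim = "xw"  ["xw"]
42. n14.sig = 17  [A₁.sig - 4]
43. n14.wid = -7  [A₀.live - 25]
44. n0.sig = -3  [A.sig - 20]
45. n0.live = "kx"  ["kx"]

true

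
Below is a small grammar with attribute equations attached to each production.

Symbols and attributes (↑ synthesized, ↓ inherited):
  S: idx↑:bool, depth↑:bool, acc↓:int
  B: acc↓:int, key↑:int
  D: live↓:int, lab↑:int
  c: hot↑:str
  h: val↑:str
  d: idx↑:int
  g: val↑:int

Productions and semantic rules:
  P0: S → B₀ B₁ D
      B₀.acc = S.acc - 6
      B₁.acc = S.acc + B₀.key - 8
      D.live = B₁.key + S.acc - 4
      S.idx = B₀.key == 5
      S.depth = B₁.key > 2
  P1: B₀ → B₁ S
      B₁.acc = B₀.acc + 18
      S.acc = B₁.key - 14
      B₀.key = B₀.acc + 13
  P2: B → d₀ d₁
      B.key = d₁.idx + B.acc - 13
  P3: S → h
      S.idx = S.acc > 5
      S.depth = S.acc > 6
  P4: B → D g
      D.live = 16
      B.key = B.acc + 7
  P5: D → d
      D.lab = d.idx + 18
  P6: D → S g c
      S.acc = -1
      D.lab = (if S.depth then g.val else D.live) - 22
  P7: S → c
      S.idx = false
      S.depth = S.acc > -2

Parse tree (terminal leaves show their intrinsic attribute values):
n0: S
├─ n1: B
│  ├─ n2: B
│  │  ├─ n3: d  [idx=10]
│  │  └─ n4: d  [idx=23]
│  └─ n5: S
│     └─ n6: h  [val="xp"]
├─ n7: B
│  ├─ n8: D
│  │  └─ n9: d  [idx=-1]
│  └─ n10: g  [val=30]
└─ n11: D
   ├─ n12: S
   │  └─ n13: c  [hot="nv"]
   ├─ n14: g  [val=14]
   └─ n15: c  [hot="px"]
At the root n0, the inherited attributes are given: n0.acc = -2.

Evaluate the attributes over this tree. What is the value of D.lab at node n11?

1. n0.acc = -2  [given at root]
2. n1.acc = -8  [S.acc - 6]
3. n2.acc = 10  [B₀.acc + 18]
4. n3.idx = 10  [terminal]
5. n4.idx = 23  [terminal]
6. n2.key = 20  [d₁.idx + B.acc - 13]
7. n5.acc = 6  [B₁.key - 14]
8. n6.val = "xp"  [terminal]
9. n5.idx = true  [S.acc > 5]
10. n5.depth = false  [S.acc > 6]
11. n1.key = 5  [B₀.acc + 13]
12. n7.acc = -5  [S.acc + B₀.key - 8]
13. n8.live = 16  [16]
14. n9.idx = -1  [terminal]
15. n8.lab = 17  [d.idx + 18]
16. n10.val = 30  [terminal]
17. n7.key = 2  [B.acc + 7]
18. n11.live = -4  [B₁.key + S.acc - 4]
19. n12.acc = -1  [-1]
20. n13.hot = "nv"  [terminal]
21. n12.idx = false  [false]
22. n12.depth = true  [S.acc > -2]
23. n14.val = 14  [terminal]
24. n15.hot = "px"  [terminal]
25. n11.lab = -8  [(if S.depth then g.val else D.live) - 22]
26. n0.idx = true  [B₀.key == 5]
27. n0.depth = false  [B₁.key > 2]

-8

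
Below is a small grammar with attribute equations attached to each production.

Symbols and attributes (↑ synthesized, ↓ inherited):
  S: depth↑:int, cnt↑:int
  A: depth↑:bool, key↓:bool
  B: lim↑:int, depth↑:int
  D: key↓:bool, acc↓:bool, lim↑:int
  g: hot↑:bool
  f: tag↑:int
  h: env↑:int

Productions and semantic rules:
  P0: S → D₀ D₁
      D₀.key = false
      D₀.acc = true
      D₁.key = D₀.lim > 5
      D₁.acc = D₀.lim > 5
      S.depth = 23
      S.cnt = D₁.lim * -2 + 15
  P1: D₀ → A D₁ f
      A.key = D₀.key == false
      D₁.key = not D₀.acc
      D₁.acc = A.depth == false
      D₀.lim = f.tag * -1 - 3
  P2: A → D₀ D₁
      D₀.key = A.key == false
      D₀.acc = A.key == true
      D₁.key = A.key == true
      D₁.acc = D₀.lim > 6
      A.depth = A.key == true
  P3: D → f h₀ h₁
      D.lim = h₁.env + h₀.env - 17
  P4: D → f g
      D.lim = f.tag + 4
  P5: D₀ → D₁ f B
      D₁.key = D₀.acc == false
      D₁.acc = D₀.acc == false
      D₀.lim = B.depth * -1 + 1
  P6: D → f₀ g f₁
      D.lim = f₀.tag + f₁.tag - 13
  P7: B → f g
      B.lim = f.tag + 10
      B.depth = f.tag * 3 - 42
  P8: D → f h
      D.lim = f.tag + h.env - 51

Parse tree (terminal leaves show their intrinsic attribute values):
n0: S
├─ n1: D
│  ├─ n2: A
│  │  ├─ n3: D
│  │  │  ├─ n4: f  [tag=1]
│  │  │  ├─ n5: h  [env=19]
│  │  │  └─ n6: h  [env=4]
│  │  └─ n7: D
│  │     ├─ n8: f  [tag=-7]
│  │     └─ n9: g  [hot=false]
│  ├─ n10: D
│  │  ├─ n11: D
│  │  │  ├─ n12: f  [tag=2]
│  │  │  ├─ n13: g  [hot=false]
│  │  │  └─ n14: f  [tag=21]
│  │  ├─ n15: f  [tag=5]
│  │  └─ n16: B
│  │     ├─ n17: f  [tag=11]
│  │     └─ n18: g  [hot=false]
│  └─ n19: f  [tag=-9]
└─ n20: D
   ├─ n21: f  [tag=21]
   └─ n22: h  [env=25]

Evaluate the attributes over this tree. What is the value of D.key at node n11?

true

1. n1.key = false  [false]
2. n1.acc = true  [true]
3. n2.key = true  [D₀.key == false]
4. n3.key = false  [A.key == false]
5. n3.acc = true  [A.key == true]
6. n4.tag = 1  [terminal]
7. n5.env = 19  [terminal]
8. n6.env = 4  [terminal]
9. n3.lim = 6  [h₁.env + h₀.env - 17]
10. n7.key = true  [A.key == true]
11. n7.acc = false  [D₀.lim > 6]
12. n8.tag = -7  [terminal]
13. n9.hot = false  [terminal]
14. n7.lim = -3  [f.tag + 4]
15. n2.depth = true  [A.key == true]
16. n10.key = false  [not D₀.acc]
17. n10.acc = false  [A.depth == false]
18. n11.key = true  [D₀.acc == false]
19. n11.acc = true  [D₀.acc == false]
20. n12.tag = 2  [terminal]
21. n13.hot = false  [terminal]
22. n14.tag = 21  [terminal]
23. n11.lim = 10  [f₀.tag + f₁.tag - 13]
24. n15.tag = 5  [terminal]
25. n17.tag = 11  [terminal]
26. n18.hot = false  [terminal]
27. n16.lim = 21  [f.tag + 10]
28. n16.depth = -9  [f.tag * 3 - 42]
29. n10.lim = 10  [B.depth * -1 + 1]
30. n19.tag = -9  [terminal]
31. n1.lim = 6  [f.tag * -1 - 3]
32. n20.key = true  [D₀.lim > 5]
33. n20.acc = true  [D₀.lim > 5]
34. n21.tag = 21  [terminal]
35. n22.env = 25  [terminal]
36. n20.lim = -5  [f.tag + h.env - 51]
37. n0.depth = 23  [23]
38. n0.cnt = 25  [D₁.lim * -2 + 15]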